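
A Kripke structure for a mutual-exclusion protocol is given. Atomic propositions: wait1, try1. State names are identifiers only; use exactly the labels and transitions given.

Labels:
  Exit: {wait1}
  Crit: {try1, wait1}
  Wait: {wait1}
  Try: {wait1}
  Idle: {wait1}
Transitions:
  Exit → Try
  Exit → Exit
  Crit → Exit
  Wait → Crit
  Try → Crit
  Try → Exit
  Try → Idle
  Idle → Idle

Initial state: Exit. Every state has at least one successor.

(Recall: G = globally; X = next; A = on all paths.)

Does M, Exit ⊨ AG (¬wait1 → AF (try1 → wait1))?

Satisfied

States satisfying ¬wait1 → AF (try1 → wait1): {Exit, Crit, Wait, Try, Idle}.
States satisfying AG (¬wait1 → AF (try1 → wait1)): {Exit, Crit, Wait, Try, Idle}.
Every state reachable from Exit satisfies ¬wait1 → AF (try1 → wait1).
Exit ∈ Sat(AG (¬wait1 → AF (try1 → wait1))).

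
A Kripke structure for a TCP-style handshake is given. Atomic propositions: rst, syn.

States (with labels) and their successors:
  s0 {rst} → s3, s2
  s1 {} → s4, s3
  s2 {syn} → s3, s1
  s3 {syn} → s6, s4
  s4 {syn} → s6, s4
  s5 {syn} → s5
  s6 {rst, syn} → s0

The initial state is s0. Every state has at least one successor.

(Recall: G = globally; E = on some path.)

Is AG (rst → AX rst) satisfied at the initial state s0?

No

States satisfying rst → AX rst: {s1, s2, s3, s4, s5, s6}.
States satisfying AG (rst → AX rst): {s5}.
s0 is reachable from s0 and violates rst → AX rst, so AG fails at s0.
s0 ∉ Sat(AG (rst → AX rst)).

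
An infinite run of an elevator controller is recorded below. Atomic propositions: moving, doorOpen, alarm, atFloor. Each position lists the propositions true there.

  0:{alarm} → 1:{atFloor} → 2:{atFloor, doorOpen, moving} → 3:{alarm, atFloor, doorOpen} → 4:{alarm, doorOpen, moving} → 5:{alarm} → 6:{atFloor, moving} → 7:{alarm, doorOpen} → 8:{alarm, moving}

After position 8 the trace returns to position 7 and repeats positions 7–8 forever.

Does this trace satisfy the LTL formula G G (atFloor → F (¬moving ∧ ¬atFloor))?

G (atFloor → F (¬moving ∧ ¬atFloor)) holds at every position 0..8, and those are all positions ever visited, so G G (atFloor → F (¬moving ∧ ¬atFloor)) holds.

Satisfied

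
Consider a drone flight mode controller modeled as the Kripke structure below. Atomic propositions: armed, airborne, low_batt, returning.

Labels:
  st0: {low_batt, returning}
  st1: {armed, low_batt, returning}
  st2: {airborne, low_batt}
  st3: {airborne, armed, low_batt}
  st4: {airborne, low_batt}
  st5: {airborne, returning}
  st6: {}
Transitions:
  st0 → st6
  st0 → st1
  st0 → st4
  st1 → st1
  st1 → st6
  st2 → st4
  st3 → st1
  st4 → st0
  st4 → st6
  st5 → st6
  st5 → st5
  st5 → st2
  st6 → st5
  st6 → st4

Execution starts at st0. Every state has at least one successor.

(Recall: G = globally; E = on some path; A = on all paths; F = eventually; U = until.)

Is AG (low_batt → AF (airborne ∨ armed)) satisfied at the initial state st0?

States satisfying low_batt → AF (airborne ∨ armed): {st0, st1, st2, st3, st4, st5, st6}.
States satisfying AG (low_batt → AF (airborne ∨ armed)): {st0, st1, st2, st3, st4, st5, st6}.
Every state reachable from st0 satisfies low_batt → AF (airborne ∨ armed).
st0 ∈ Sat(AG (low_batt → AF (airborne ∨ armed))).

Holds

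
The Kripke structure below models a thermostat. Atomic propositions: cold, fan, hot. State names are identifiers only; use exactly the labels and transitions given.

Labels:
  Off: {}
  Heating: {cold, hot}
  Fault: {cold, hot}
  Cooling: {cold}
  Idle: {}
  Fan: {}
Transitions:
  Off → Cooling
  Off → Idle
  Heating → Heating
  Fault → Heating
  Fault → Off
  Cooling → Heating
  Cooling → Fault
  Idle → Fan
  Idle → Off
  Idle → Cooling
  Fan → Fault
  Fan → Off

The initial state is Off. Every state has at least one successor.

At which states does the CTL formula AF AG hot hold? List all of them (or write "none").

States satisfying AG hot: {Heating}.
States satisfying AF AG hot: {Heating}.

{Heating}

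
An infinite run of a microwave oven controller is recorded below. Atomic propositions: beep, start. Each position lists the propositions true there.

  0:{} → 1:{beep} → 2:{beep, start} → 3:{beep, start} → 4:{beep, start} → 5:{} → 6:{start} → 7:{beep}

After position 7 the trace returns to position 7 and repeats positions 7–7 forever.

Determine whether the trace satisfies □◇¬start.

◇¬start holds at every position 0..7, and those are all positions ever visited, so □◇¬start holds.

Yes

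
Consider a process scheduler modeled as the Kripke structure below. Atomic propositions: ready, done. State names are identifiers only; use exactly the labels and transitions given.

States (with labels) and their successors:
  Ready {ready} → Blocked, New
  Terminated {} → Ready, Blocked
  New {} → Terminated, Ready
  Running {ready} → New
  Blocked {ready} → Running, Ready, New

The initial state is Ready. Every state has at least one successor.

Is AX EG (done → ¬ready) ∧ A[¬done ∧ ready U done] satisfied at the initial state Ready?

Does not hold

States satisfying EG (done → ¬ready): {Ready, Terminated, New, Running, Blocked}.
States satisfying AX EG (done → ¬ready): {Ready, Terminated, New, Running, Blocked}.
States satisfying ¬done ∧ ready: {Ready, Running, Blocked}.
States satisfying done: ∅.
States satisfying A[¬done ∧ ready U done]: ∅.
States satisfying AX EG (done → ¬ready) ∧ A[¬done ∧ ready U done]: ∅.
Ready ∉ Sat(AX EG (done → ¬ready) ∧ A[¬done ∧ ready U done]).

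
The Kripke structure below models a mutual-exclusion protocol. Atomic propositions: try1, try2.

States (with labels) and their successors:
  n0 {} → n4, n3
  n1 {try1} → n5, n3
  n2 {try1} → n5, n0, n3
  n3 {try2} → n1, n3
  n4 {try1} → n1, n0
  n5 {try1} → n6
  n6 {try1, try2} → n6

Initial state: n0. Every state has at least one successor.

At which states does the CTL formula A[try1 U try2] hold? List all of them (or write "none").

States satisfying try1: {n1, n2, n4, n5, n6}.
States satisfying try2: {n3, n6}.
States satisfying A[try1 U try2]: {n1, n3, n5, n6}.

{n1, n3, n5, n6}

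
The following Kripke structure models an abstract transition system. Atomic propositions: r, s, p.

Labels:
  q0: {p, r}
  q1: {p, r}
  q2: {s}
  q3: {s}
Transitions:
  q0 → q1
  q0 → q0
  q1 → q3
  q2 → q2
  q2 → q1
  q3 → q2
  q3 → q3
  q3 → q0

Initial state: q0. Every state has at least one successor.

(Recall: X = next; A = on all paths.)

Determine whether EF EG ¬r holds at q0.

Yes

States satisfying EG ¬r: {q2, q3}.
States satisfying EF EG ¬r: {q0, q1, q2, q3}.
Some path from q0 reaches a state where EG ¬r holds.
q0 ∈ Sat(EF EG ¬r).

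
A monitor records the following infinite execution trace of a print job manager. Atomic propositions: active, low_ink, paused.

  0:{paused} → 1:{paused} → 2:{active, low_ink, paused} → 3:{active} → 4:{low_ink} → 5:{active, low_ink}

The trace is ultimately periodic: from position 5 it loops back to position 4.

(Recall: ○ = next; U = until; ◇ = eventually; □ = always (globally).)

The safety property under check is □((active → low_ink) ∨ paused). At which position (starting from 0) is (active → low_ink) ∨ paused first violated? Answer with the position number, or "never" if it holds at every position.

Check (active → low_ink) ∨ paused at each position in order: 0 ✓, 1 ✓, 2 ✓.
At position 3 the labels are {active}, so (active → low_ink) ∨ paused is false there. This is the first violation.

3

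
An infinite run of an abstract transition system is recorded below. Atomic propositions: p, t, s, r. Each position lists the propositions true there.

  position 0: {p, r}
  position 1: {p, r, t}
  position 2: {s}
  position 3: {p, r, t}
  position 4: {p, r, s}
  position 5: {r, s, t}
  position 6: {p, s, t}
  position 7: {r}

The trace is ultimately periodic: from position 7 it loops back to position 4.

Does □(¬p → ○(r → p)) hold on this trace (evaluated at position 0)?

Satisfied

¬p → ○(r → p) holds at every position 0..7, and those are all positions ever visited, so □(¬p → ○(r → p)) holds.
Positions where ¬p holds: 2, 5, 7.
Check ○(r → p) at each: 2→ok, 5→ok, 7→ok.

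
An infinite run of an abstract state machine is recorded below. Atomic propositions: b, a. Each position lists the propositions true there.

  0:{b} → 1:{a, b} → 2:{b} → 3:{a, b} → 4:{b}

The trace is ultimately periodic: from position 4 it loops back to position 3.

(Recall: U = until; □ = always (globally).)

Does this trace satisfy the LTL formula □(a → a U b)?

a → a U b holds at every position 0..4, and those are all positions ever visited, so □(a → a U b) holds.
Positions where a holds: 1, 3.
Check a U b at each: 1→ok, 3→ok.

Holds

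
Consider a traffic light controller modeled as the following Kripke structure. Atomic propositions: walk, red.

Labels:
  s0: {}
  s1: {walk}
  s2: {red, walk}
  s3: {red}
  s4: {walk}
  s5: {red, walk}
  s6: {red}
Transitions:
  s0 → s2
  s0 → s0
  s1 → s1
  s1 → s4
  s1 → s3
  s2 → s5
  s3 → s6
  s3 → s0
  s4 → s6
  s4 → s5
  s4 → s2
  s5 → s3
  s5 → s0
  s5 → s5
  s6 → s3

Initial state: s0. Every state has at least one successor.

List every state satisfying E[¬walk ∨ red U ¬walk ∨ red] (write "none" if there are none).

{s0, s2, s3, s5, s6}

States satisfying ¬walk ∨ red: {s0, s2, s3, s5, s6}.
States satisfying E[¬walk ∨ red U ¬walk ∨ red]: {s0, s2, s3, s5, s6}.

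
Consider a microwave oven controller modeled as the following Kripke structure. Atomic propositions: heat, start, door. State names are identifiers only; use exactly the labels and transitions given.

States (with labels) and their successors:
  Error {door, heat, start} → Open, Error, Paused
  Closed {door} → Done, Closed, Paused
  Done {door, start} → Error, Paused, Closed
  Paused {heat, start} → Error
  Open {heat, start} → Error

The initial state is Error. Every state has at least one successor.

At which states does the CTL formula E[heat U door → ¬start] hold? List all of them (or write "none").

States satisfying heat: {Error, Paused, Open}.
States satisfying door → ¬start: {Closed, Paused, Open}.
States satisfying E[heat U door → ¬start]: {Error, Closed, Paused, Open}.

{Error, Closed, Paused, Open}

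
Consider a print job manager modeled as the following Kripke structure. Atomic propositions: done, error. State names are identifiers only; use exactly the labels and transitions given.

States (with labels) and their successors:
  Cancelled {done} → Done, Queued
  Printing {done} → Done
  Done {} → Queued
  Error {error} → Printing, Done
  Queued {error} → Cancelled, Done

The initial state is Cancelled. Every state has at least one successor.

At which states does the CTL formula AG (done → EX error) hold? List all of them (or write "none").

{Cancelled, Done, Queued}

States satisfying done → EX error: {Cancelled, Done, Error, Queued}.
States satisfying AG (done → EX error): {Cancelled, Done, Queued}.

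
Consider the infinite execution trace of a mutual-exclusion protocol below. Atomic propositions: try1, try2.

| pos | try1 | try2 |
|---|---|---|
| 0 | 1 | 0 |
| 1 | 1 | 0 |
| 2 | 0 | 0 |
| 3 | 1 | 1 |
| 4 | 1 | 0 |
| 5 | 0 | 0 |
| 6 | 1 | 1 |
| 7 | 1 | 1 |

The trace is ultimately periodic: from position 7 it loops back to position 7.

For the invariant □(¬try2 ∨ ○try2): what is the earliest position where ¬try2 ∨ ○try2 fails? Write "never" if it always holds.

Check ¬try2 ∨ ○try2 at each position in order: 0 ✓, 1 ✓, 2 ✓.
At position 3 the labels are {try1, try2} and the next position 4 has {try1}, so ¬try2 ∨ ○try2 is false there. This is the first violation.

3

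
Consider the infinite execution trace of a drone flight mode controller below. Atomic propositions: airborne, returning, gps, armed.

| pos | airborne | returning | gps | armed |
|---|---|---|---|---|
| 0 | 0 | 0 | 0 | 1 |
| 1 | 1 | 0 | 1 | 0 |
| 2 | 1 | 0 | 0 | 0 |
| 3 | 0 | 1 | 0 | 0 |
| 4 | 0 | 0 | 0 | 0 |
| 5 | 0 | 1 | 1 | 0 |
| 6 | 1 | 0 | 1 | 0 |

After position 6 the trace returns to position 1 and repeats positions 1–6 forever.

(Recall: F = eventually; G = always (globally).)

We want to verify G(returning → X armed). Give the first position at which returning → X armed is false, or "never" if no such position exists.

3

Check returning → X armed at each position in order: 0 ✓, 1 ✓, 2 ✓.
At position 3 the labels are {returning} and the next position 4 has {}, so returning → X armed is false there. This is the first violation.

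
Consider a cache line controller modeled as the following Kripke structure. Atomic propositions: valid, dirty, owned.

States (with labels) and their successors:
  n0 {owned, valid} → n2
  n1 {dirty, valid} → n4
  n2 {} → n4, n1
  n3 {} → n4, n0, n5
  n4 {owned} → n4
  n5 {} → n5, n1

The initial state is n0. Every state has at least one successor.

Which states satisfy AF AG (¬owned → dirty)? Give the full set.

{n0, n1, n2, n4}

States satisfying AG (¬owned → dirty): {n1, n4}.
States satisfying AF AG (¬owned → dirty): {n0, n1, n2, n4}.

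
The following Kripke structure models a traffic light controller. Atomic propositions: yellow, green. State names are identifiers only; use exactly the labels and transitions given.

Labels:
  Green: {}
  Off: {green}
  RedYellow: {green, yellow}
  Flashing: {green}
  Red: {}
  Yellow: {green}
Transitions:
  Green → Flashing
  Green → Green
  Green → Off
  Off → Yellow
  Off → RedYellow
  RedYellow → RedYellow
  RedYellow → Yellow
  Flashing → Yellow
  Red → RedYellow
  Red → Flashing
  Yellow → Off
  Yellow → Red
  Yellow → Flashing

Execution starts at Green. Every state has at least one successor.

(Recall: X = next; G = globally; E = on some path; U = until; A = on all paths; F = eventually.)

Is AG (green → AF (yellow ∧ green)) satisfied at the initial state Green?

States satisfying green → AF (yellow ∧ green): {Green, RedYellow, Red}.
States satisfying AG (green → AF (yellow ∧ green)): ∅.
Flashing is reachable from Green and violates green → AF (yellow ∧ green), so AG fails at Green.
Green ∉ Sat(AG (green → AF (yellow ∧ green))).

Does not hold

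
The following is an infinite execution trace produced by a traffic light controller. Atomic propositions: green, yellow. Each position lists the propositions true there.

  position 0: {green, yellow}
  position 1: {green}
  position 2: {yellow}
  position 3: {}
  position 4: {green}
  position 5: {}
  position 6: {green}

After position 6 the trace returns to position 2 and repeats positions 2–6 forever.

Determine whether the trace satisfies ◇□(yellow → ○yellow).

□(yellow → ○yellow) is false at every position 0..6, so it never becomes true and ◇□(yellow → ○yellow) fails.

Violated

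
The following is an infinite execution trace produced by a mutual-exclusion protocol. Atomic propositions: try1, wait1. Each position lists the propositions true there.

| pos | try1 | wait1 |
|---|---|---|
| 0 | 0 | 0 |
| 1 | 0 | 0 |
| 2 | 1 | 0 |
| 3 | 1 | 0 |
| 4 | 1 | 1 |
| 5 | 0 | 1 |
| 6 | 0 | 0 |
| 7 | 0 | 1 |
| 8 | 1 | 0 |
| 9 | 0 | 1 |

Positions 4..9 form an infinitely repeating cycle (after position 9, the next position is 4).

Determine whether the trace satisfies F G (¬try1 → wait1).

G (¬try1 → wait1) is false at every position 0..9, so it never becomes true and F G (¬try1 → wait1) fails.

Violated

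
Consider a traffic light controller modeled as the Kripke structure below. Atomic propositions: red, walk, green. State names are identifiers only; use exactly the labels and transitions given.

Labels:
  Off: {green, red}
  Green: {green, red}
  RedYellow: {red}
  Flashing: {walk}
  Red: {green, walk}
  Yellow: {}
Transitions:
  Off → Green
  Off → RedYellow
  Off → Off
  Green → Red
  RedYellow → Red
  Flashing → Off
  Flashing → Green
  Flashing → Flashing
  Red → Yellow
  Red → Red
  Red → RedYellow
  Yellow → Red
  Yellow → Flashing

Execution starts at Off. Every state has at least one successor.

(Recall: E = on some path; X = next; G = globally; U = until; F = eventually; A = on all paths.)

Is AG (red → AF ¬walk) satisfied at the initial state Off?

Satisfied

States satisfying red → AF ¬walk: {Off, Green, RedYellow, Flashing, Red, Yellow}.
States satisfying AG (red → AF ¬walk): {Off, Green, RedYellow, Flashing, Red, Yellow}.
Every state reachable from Off satisfies red → AF ¬walk.
Off ∈ Sat(AG (red → AF ¬walk)).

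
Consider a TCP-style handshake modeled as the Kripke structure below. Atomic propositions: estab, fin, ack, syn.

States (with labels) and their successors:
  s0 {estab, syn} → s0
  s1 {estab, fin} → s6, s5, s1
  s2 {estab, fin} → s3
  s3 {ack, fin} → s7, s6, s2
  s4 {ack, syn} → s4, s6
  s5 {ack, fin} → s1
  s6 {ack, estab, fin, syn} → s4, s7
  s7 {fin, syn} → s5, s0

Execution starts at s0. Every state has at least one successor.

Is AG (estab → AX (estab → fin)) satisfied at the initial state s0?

Violated

States satisfying estab → AX (estab → fin): {s1, s2, s3, s4, s5, s6, s7}.
States satisfying AG (estab → AX (estab → fin)): ∅.
s0 is reachable from s0 and violates estab → AX (estab → fin), so AG fails at s0.
s0 ∉ Sat(AG (estab → AX (estab → fin))).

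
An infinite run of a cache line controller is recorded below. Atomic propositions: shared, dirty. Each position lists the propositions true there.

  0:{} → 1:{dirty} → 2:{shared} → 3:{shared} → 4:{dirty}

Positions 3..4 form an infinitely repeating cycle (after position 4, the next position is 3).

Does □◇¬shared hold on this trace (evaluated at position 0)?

◇¬shared holds at every position 0..4, and those are all positions ever visited, so □◇¬shared holds.

Yes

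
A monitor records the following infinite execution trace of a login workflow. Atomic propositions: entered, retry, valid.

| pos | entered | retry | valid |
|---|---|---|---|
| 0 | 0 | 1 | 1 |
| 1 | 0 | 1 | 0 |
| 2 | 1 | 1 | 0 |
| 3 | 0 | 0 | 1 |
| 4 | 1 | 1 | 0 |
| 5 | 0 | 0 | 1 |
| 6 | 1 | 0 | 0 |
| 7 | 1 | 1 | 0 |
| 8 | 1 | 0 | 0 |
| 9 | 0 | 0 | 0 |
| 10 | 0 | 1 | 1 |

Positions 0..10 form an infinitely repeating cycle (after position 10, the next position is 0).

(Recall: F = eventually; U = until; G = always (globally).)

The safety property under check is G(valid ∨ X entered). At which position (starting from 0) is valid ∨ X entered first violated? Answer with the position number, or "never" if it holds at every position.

2

Check valid ∨ X entered at each position in order: 0 ✓, 1 ✓.
At position 2 the labels are {entered, retry} and the next position 3 has {valid}, so valid ∨ X entered is false there. This is the first violation.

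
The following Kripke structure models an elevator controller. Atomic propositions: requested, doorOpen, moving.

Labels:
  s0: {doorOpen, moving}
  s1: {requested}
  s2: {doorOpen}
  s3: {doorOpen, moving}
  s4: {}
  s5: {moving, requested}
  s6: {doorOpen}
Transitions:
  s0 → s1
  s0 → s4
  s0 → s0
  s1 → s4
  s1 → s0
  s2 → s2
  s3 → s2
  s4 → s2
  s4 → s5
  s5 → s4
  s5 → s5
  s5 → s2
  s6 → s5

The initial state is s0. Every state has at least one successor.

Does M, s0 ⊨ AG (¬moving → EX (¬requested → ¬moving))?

States satisfying ¬moving → EX (¬requested → ¬moving): {s0, s1, s2, s3, s4, s5, s6}.
States satisfying AG (¬moving → EX (¬requested → ¬moving)): {s0, s1, s2, s3, s4, s5, s6}.
Every state reachable from s0 satisfies ¬moving → EX (¬requested → ¬moving).
s0 ∈ Sat(AG (¬moving → EX (¬requested → ¬moving))).

Yes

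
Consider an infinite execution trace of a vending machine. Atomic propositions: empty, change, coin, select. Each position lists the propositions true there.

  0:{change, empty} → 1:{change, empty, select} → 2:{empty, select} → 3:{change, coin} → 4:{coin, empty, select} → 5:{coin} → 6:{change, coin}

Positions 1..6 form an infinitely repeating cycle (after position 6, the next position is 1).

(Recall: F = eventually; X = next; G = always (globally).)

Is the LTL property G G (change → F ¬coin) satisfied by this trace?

G (change → F ¬coin) holds at every position 0..6, and those are all positions ever visited, so G G (change → F ¬coin) holds.

Yes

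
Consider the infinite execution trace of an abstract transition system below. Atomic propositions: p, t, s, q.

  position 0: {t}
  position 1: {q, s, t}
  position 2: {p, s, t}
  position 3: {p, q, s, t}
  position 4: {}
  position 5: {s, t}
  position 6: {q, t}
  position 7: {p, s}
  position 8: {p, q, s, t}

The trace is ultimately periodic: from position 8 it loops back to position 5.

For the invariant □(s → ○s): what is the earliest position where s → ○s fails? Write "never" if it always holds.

Check s → ○s at each position in order: 0 ✓, 1 ✓, 2 ✓.
At position 3 the labels are {p, q, s, t} and the next position 4 has {}, so s → ○s is false there. This is the first violation.

3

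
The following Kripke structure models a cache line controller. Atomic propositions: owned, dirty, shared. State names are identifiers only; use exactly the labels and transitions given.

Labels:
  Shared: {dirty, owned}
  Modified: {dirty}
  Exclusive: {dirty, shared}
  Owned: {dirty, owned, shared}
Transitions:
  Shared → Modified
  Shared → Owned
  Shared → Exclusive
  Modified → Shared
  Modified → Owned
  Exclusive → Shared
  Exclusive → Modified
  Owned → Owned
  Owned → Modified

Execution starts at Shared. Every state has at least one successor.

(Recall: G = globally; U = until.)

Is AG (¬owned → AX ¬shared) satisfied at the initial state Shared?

States satisfying ¬owned → AX ¬shared: {Shared, Exclusive, Owned}.
States satisfying AG (¬owned → AX ¬shared): ∅.
Modified is reachable from Shared and violates ¬owned → AX ¬shared, so AG fails at Shared.
Shared ∉ Sat(AG (¬owned → AX ¬shared)).

Violated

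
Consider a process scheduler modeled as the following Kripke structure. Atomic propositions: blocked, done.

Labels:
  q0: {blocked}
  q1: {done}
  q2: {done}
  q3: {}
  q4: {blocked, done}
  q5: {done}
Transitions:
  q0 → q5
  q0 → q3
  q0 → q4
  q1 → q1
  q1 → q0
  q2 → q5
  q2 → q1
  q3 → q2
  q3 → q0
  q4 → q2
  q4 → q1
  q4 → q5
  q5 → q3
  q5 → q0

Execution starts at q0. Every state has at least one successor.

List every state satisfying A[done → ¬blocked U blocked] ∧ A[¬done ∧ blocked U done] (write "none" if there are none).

States satisfying done → ¬blocked: {q0, q1, q2, q3, q5}.
States satisfying blocked: {q0, q4}.
States satisfying A[done → ¬blocked U blocked]: {q0, q4}.
States satisfying ¬done ∧ blocked: {q0}.
States satisfying done: {q1, q2, q4, q5}.
States satisfying A[¬done ∧ blocked U done]: {q1, q2, q4, q5}.
States satisfying A[done → ¬blocked U blocked] ∧ A[¬done ∧ blocked U done]: {q4}.

{q4}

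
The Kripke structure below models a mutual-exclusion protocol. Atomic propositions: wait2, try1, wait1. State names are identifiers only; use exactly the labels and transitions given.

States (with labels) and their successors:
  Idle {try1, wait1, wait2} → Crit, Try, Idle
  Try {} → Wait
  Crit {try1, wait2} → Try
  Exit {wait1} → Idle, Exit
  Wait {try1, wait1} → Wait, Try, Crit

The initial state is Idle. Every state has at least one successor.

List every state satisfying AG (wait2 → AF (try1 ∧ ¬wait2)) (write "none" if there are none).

States satisfying wait2 → AF (try1 ∧ ¬wait2): {Try, Crit, Exit, Wait}.
States satisfying AG (wait2 → AF (try1 ∧ ¬wait2)): {Try, Crit, Wait}.

{Try, Crit, Wait}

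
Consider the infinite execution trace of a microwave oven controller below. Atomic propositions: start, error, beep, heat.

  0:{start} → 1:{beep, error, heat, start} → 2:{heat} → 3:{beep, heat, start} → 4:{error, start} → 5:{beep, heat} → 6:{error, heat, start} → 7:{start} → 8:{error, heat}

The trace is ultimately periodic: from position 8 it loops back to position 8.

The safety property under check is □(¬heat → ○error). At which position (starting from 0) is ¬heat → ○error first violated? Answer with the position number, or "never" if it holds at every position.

4

Check ¬heat → ○error at each position in order: 0 ✓, 1 ✓, 2 ✓, 3 ✓.
At position 4 the labels are {error, start} and the next position 5 has {beep, heat}, so ¬heat → ○error is false there. This is the first violation.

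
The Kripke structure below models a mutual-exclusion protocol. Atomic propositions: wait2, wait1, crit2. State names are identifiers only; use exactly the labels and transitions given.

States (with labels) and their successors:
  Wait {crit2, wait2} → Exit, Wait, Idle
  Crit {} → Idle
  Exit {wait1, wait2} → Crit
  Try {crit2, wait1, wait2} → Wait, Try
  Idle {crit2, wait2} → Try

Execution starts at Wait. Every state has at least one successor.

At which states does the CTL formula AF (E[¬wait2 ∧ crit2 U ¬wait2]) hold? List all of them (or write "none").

{Crit, Exit}

States satisfying E[¬wait2 ∧ crit2 U ¬wait2]: {Crit}.
States satisfying AF (E[¬wait2 ∧ crit2 U ¬wait2]): {Crit, Exit}.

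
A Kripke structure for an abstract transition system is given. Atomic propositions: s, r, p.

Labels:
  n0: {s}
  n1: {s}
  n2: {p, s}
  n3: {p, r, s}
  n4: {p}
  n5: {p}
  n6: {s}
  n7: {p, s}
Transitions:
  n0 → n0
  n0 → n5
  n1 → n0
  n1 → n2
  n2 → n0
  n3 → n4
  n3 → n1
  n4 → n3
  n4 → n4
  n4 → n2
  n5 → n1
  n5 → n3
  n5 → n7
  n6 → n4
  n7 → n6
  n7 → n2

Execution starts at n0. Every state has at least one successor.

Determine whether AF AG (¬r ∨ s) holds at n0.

Satisfied

States satisfying AG (¬r ∨ s): {n0, n1, n2, n3, n4, n5, n6, n7}.
States satisfying AF AG (¬r ∨ s): {n0, n1, n2, n3, n4, n5, n6, n7}.
n0 ∈ Sat(AF AG (¬r ∨ s)).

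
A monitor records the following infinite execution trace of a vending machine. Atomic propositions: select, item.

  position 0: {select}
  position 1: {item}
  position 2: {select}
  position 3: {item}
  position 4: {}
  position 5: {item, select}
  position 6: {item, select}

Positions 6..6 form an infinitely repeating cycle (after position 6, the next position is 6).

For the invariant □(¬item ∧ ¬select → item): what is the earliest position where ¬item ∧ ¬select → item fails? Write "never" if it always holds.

4

Check ¬item ∧ ¬select → item at each position in order: 0 ✓, 1 ✓, 2 ✓, 3 ✓.
At position 4 the labels are {}, so ¬item ∧ ¬select → item is false there. This is the first violation.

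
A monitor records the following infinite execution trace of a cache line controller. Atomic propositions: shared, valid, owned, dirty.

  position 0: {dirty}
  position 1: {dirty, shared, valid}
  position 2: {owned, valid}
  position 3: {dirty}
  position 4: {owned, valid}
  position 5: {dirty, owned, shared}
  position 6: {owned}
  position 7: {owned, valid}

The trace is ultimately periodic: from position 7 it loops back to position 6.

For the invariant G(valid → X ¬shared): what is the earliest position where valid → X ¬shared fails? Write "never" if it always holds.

Check valid → X ¬shared at each position in order: 0 ✓, 1 ✓, 2 ✓, 3 ✓.
At position 4 the labels are {owned, valid} and the next position 5 has {dirty, owned, shared}, so valid → X ¬shared is false there. This is the first violation.

4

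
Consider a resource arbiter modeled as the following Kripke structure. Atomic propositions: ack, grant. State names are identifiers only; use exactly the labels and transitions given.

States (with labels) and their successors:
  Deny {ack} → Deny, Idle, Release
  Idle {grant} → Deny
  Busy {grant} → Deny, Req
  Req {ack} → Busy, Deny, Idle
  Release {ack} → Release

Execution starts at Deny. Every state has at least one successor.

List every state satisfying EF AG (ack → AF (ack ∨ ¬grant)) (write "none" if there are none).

States satisfying AG (ack → AF (ack ∨ ¬grant)): {Deny, Idle, Busy, Req, Release}.
States satisfying EF AG (ack → AF (ack ∨ ¬grant)): {Deny, Idle, Busy, Req, Release}.

{Deny, Idle, Busy, Req, Release}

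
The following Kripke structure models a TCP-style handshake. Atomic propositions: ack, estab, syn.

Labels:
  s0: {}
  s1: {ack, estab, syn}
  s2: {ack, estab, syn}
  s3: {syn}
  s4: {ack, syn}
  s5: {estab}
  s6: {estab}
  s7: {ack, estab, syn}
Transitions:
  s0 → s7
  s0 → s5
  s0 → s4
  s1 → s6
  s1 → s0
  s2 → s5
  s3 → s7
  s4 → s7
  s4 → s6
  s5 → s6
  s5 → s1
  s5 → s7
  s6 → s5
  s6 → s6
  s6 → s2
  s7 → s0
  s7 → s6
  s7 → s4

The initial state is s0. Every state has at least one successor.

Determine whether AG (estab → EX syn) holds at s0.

States satisfying estab → EX syn: {s0, s3, s4, s5, s6, s7}.
States satisfying AG (estab → EX syn): ∅.
s1 is reachable from s0 and violates estab → EX syn, so AG fails at s0.
s0 ∉ Sat(AG (estab → EX syn)).

Violated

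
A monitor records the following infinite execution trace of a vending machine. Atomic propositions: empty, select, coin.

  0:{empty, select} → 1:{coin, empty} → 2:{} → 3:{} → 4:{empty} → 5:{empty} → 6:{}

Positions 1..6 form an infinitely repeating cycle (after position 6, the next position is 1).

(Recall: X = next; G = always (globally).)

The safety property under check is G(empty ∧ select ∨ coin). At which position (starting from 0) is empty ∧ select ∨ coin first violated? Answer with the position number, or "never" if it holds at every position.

2

Check empty ∧ select ∨ coin at each position in order: 0 ✓, 1 ✓.
At position 2 the labels are {}, so empty ∧ select ∨ coin is false there. This is the first violation.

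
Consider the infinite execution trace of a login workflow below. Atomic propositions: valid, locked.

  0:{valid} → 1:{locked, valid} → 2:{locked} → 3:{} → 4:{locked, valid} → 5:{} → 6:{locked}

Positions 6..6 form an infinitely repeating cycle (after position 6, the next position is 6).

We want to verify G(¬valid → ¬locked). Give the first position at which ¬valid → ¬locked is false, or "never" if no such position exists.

2

Check ¬valid → ¬locked at each position in order: 0 ✓, 1 ✓.
At position 2 the labels are {locked}, so ¬valid → ¬locked is false there. This is the first violation.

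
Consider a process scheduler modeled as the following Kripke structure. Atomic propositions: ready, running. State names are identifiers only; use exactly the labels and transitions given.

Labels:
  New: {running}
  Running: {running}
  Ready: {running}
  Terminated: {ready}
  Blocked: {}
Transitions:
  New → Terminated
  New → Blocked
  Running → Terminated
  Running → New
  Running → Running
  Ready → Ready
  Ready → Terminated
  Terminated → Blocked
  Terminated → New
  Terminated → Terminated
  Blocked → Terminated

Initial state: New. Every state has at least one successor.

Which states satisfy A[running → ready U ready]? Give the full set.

States satisfying running → ready: {Terminated, Blocked}.
States satisfying ready: {Terminated}.
States satisfying A[running → ready U ready]: {Terminated, Blocked}.

{Terminated, Blocked}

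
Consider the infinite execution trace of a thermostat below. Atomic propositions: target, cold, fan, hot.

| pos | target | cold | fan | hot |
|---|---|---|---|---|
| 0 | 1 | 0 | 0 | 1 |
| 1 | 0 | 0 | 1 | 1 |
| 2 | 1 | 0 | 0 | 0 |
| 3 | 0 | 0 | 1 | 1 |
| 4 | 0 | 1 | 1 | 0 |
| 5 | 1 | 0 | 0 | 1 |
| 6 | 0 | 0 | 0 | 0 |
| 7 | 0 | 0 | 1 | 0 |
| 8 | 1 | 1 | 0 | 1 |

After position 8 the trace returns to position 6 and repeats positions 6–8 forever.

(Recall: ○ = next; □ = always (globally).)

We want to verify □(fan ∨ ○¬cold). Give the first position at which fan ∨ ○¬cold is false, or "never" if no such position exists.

never

fan ∨ ○¬cold holds at every position 0..8, and those are all the positions the trace ever visits, so the invariant □(fan ∨ ○¬cold) is never violated.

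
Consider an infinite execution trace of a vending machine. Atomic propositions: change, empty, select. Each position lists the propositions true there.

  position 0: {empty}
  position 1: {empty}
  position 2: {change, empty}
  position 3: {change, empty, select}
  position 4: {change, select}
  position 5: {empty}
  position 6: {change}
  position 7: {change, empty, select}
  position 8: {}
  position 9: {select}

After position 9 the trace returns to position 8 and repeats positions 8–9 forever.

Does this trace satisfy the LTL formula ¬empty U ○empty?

Walking from position 0: ○empty first holds at position 0, and ¬empty holds at every earlier position along the way, so ¬empty U ○empty holds.

Yes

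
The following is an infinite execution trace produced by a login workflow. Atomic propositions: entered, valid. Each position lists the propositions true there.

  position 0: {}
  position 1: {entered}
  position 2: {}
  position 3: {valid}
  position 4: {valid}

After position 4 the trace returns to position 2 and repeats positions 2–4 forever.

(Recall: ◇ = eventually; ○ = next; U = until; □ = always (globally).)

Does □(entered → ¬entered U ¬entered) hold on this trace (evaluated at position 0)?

entered → ¬entered U ¬entered must hold at every position from 0 onward. It fails at position 1, so □(entered → ¬entered U ¬entered) is false.
Positions where entered holds: 1.
Check ¬entered U ¬entered at each: 1→fails.

Violated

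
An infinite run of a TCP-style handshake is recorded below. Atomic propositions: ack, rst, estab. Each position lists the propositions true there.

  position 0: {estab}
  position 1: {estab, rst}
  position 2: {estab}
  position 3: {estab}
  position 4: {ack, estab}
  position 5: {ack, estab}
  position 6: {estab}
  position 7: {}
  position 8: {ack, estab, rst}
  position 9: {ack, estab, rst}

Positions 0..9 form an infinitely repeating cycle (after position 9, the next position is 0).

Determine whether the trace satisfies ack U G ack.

Does not hold

Walking from position 0: at position 0, G ack has not yet held and ack fails, so ack U G ack is false.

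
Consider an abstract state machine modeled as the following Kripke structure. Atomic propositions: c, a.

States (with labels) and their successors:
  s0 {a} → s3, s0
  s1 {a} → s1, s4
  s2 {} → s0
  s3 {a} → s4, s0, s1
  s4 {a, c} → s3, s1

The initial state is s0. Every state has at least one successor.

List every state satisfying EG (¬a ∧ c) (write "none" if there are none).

none

States satisfying ¬a ∧ c: ∅.
States satisfying EG (¬a ∧ c): ∅.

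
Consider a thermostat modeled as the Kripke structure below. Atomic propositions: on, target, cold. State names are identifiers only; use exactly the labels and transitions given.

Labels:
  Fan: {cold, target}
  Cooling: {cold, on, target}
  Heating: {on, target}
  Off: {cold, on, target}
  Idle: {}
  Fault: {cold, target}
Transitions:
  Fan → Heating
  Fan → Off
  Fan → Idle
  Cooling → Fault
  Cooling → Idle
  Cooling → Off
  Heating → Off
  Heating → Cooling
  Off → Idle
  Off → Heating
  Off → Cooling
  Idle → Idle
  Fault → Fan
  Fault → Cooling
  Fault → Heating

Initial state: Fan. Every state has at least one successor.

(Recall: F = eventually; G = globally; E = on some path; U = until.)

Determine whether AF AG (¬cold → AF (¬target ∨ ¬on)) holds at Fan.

States satisfying AG (¬cold → AF (¬target ∨ ¬on)): {Idle}.
States satisfying AF AG (¬cold → AF (¬target ∨ ¬on)): {Idle}.
There is a path from Fan along which AG (¬cold → AF (¬target ∨ ¬on)) never holds.
Fan ∉ Sat(AF AG (¬cold → AF (¬target ∨ ¬on))).

No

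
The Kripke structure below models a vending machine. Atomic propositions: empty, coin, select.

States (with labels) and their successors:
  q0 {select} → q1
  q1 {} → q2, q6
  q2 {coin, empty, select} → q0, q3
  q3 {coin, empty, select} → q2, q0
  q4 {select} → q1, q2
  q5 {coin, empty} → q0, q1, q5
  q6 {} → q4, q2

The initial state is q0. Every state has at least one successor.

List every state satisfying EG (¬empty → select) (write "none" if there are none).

States satisfying ¬empty → select: {q0, q2, q3, q4, q5}.
States satisfying EG (¬empty → select): {q2, q3, q4, q5}.

{q2, q3, q4, q5}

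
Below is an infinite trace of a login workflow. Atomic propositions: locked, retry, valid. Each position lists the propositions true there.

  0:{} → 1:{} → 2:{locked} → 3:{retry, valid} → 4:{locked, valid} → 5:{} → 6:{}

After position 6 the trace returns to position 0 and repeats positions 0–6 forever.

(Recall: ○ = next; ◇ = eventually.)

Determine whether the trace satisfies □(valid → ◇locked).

valid → ◇locked holds at every position 0..6, and those are all positions ever visited, so □(valid → ◇locked) holds.
Positions where valid holds: 3, 4.
Check ◇locked at each: 3→ok, 4→ok.

Satisfied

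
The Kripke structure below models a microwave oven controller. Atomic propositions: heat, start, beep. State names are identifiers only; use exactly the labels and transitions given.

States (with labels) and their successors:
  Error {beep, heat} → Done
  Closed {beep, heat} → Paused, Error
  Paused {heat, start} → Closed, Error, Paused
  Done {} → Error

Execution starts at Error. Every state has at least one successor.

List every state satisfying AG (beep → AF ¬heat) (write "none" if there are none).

States satisfying beep → AF ¬heat: {Error, Paused, Done}.
States satisfying AG (beep → AF ¬heat): {Error, Done}.

{Error, Done}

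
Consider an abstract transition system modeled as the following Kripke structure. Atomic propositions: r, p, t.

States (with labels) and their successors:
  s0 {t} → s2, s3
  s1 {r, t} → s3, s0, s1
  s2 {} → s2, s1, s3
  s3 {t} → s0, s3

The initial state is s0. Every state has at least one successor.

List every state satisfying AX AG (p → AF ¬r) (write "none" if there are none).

States satisfying AG (p → AF ¬r): {s0, s1, s2, s3}.
States satisfying AX AG (p → AF ¬r): {s0, s1, s2, s3}.

{s0, s1, s2, s3}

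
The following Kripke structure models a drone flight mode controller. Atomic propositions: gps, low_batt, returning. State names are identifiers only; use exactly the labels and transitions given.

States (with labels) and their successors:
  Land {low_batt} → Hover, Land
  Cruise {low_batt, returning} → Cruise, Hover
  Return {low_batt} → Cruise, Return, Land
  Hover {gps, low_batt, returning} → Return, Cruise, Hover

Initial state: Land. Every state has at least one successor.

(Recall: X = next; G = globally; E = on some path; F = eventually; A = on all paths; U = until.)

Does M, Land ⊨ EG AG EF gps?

States satisfying AG EF gps: {Land, Cruise, Return, Hover}.
States satisfying EG AG EF gps: {Land, Cruise, Return, Hover}.
Land ∈ Sat(EG AG EF gps).

Yes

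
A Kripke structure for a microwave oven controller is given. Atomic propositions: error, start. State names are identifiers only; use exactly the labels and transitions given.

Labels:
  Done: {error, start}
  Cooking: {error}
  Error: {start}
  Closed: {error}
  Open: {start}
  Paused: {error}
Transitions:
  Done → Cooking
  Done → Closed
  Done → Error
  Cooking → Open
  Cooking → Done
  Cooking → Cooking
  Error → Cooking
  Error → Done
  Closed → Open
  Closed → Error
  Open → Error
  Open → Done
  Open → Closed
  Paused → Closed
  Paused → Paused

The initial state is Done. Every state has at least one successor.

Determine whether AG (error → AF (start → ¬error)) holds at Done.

Satisfied

States satisfying error → AF (start → ¬error): {Done, Cooking, Error, Closed, Open, Paused}.
States satisfying AG (error → AF (start → ¬error)): {Done, Cooking, Error, Closed, Open, Paused}.
Every state reachable from Done satisfies error → AF (start → ¬error).
Done ∈ Sat(AG (error → AF (start → ¬error))).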